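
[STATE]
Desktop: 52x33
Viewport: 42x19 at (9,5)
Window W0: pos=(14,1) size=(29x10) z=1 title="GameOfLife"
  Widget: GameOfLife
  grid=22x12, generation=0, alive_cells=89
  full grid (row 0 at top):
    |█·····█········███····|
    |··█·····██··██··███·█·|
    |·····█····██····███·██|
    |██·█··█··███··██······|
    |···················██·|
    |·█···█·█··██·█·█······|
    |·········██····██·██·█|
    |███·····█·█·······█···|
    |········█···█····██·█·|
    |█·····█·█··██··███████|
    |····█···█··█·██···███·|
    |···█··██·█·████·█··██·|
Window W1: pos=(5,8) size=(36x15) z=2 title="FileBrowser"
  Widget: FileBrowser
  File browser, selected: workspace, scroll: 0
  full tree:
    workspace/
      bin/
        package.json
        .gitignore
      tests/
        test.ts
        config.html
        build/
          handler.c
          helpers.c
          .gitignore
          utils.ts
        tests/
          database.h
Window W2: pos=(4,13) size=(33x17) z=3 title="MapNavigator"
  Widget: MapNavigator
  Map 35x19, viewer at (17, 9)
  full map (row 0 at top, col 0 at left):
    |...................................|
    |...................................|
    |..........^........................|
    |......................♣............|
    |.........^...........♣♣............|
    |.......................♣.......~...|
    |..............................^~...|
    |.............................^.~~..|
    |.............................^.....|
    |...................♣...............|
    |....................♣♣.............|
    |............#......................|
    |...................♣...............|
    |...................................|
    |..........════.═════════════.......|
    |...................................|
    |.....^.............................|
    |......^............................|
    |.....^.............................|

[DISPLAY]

     ┃██·█··█··███··██······     ┃        
     ┃···················██·     ┃        
     ┃·█···█·█··██·█·█······     ┃        
━━━━━━━━━━━━━━━━━━━━━━━━━━━━━━━┓ ┃        
leBrowser                      ┃ ┃        
───────────────────────────────┨━┛        
-] workspace/                  ┃          
 [+] bin/                      ┃          
━━━━━━━━━━━━━━━━━━━━━━━━━━━┓   ┃          
Navigator                  ┃   ┃          
───────────────────────────┨   ┃          
................♣..........┃   ┃          
...^...........♣♣..........┃   ┃          
.................♣.......~.┃   ┃          
........................^~.┃   ┃          
.......................^.~~┃   ┃          
.......................^...┃   ┃          
...........@.♣.............┃━━━┛          
..............♣♣...........┃              


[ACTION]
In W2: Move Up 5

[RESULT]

     ┃██·█··█··███··██······     ┃        
     ┃···················██·     ┃        
     ┃·█···█·█··██·█·█······     ┃        
━━━━━━━━━━━━━━━━━━━━━━━━━━━━━━━┓ ┃        
leBrowser                      ┃ ┃        
───────────────────────────────┨━┛        
-] workspace/                  ┃          
 [+] bin/                      ┃          
━━━━━━━━━━━━━━━━━━━━━━━━━━━┓   ┃          
Navigator                  ┃   ┃          
───────────────────────────┨   ┃          
                           ┃   ┃          
                           ┃   ┃          
...........................┃   ┃          
...........................┃   ┃          
....^......................┃   ┃          
................♣..........┃   ┃          
...^.......@...♣♣..........┃━━━┛          
.................♣.......~.┃              


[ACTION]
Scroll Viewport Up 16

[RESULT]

                                          
     ┏━━━━━━━━━━━━━━━━━━━━━━━━━━━┓        
     ┃ GameOfLife                ┃        
     ┠───────────────────────────┨        
     ┃Gen: 0                     ┃        
     ┃██·█··█··███··██······     ┃        
     ┃···················██·     ┃        
     ┃·█···█·█··██·█·█······     ┃        
━━━━━━━━━━━━━━━━━━━━━━━━━━━━━━━┓ ┃        
leBrowser                      ┃ ┃        
───────────────────────────────┨━┛        
-] workspace/                  ┃          
 [+] bin/                      ┃          
━━━━━━━━━━━━━━━━━━━━━━━━━━━┓   ┃          
Navigator                  ┃   ┃          
───────────────────────────┨   ┃          
                           ┃   ┃          
                           ┃   ┃          
...........................┃   ┃          


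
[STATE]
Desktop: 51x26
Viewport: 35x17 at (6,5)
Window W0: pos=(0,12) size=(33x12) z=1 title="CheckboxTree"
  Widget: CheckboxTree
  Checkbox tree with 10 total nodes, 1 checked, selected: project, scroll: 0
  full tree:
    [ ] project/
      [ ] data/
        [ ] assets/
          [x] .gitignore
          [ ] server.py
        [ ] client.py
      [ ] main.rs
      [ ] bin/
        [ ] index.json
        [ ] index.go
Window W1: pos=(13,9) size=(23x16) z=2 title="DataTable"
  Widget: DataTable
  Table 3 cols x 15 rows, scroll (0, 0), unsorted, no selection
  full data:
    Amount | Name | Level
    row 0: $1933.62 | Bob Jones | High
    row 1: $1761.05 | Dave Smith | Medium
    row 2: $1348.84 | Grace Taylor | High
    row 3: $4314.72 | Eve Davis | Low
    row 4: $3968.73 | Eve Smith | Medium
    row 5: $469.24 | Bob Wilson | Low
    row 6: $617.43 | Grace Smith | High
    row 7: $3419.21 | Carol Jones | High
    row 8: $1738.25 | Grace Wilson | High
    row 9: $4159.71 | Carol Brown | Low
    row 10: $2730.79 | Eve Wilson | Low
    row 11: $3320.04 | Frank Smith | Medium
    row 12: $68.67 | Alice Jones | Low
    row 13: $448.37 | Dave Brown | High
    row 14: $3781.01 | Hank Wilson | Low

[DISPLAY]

                                   
                                   
                                   
                                   
       ┏━━━━━━━━━━━━━━━━━━━━━┓     
       ┃ DataTable           ┃     
       ┠─────────────────────┨     
━━━━━━━┃Amount  │Name        ┃     
kboxTre┃────────┼────────────┃     
───────┃$1933.62│Bob Jones   ┃     
project┃$1761.05│Dave Smith  ┃     
] data/┃$1348.84│Grace Taylor┃     
[-] ass┃$4314.72│Eve Davis   ┃     
  [x] .┃$3968.73│Eve Smith   ┃     
  [ ] s┃$469.24 │Bob Wilson  ┃     
[ ] cli┃$617.43 │Grace Smith ┃     
] main.┃$3419.21│Carol Jones ┃     


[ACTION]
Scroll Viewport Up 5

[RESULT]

                                   
                                   
                                   
                                   
                                   
                                   
                                   
                                   
                                   
       ┏━━━━━━━━━━━━━━━━━━━━━┓     
       ┃ DataTable           ┃     
       ┠─────────────────────┨     
━━━━━━━┃Amount  │Name        ┃     
kboxTre┃────────┼────────────┃     
───────┃$1933.62│Bob Jones   ┃     
project┃$1761.05│Dave Smith  ┃     
] data/┃$1348.84│Grace Taylor┃     


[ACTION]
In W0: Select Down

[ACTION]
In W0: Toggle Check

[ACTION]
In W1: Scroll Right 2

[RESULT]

                                   
                                   
                                   
                                   
                                   
                                   
                                   
                                   
                                   
       ┏━━━━━━━━━━━━━━━━━━━━━┓     
       ┃ DataTable           ┃     
       ┠─────────────────────┨     
━━━━━━━┃ount  │Name        │L┃     
kboxTre┃──────┼────────────┼─┃     
───────┃933.62│Bob Jones   │H┃     
project┃761.05│Dave Smith  │M┃     
] data/┃348.84│Grace Taylor│H┃     


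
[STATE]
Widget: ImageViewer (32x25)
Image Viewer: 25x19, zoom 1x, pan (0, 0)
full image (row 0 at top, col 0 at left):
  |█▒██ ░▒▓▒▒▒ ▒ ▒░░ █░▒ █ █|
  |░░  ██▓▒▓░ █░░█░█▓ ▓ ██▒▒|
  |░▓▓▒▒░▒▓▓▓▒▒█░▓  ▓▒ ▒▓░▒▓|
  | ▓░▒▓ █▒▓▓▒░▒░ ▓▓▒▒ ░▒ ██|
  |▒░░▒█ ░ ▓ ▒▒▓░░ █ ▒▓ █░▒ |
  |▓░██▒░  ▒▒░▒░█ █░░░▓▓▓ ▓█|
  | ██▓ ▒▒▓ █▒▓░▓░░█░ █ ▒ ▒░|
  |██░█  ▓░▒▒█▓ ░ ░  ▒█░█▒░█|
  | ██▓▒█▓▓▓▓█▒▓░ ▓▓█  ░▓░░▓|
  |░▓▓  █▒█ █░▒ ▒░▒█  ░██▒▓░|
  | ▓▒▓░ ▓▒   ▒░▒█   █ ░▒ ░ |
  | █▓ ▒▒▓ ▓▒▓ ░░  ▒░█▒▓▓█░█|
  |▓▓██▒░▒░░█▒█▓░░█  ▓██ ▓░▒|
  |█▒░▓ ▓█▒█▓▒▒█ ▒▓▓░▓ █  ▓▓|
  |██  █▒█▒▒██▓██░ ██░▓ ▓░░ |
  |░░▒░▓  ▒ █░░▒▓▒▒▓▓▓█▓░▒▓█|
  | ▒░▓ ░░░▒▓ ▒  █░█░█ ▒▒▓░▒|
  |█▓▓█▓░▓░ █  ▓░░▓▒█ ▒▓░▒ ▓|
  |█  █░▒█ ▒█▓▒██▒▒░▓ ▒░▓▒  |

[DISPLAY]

█▒██ ░▒▓▒▒▒ ▒ ▒░░ █░▒ █ █       
░░  ██▓▒▓░ █░░█░█▓ ▓ ██▒▒       
░▓▓▒▒░▒▓▓▓▒▒█░▓  ▓▒ ▒▓░▒▓       
 ▓░▒▓ █▒▓▓▒░▒░ ▓▓▒▒ ░▒ ██       
▒░░▒█ ░ ▓ ▒▒▓░░ █ ▒▓ █░▒        
▓░██▒░  ▒▒░▒░█ █░░░▓▓▓ ▓█       
 ██▓ ▒▒▓ █▒▓░▓░░█░ █ ▒ ▒░       
██░█  ▓░▒▒█▓ ░ ░  ▒█░█▒░█       
 ██▓▒█▓▓▓▓█▒▓░ ▓▓█  ░▓░░▓       
░▓▓  █▒█ █░▒ ▒░▒█  ░██▒▓░       
 ▓▒▓░ ▓▒   ▒░▒█   █ ░▒ ░        
 █▓ ▒▒▓ ▓▒▓ ░░  ▒░█▒▓▓█░█       
▓▓██▒░▒░░█▒█▓░░█  ▓██ ▓░▒       
█▒░▓ ▓█▒█▓▒▒█ ▒▓▓░▓ █  ▓▓       
██  █▒█▒▒██▓██░ ██░▓ ▓░░        
░░▒░▓  ▒ █░░▒▓▒▒▓▓▓█▓░▒▓█       
 ▒░▓ ░░░▒▓ ▒  █░█░█ ▒▒▓░▒       
█▓▓█▓░▓░ █  ▓░░▓▒█ ▒▓░▒ ▓       
█  █░▒█ ▒█▓▒██▒▒░▓ ▒░▓▒         
                                
                                
                                
                                
                                
                                


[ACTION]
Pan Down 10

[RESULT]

 ▓▒▓░ ▓▒   ▒░▒█   █ ░▒ ░        
 █▓ ▒▒▓ ▓▒▓ ░░  ▒░█▒▓▓█░█       
▓▓██▒░▒░░█▒█▓░░█  ▓██ ▓░▒       
█▒░▓ ▓█▒█▓▒▒█ ▒▓▓░▓ █  ▓▓       
██  █▒█▒▒██▓██░ ██░▓ ▓░░        
░░▒░▓  ▒ █░░▒▓▒▒▓▓▓█▓░▒▓█       
 ▒░▓ ░░░▒▓ ▒  █░█░█ ▒▒▓░▒       
█▓▓█▓░▓░ █  ▓░░▓▒█ ▒▓░▒ ▓       
█  █░▒█ ▒█▓▒██▒▒░▓ ▒░▓▒         
                                
                                
                                
                                
                                
                                
                                
                                
                                
                                
                                
                                
                                
                                
                                
                                


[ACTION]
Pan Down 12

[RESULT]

                                
                                
                                
                                
                                
                                
                                
                                
                                
                                
                                
                                
                                
                                
                                
                                
                                
                                
                                
                                
                                
                                
                                
                                
                                


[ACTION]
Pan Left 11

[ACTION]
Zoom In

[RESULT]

  ██▓▓  ▒▒▒▒▓▓  ▓▓▒▒▓▓  ░░░░    
  ██▓▓  ▒▒▒▒▓▓  ▓▓▒▒▓▓  ░░░░    
▓▓▓▓████▒▒░░▒▒░░░░██▒▒██▓▓░░░░██
▓▓▓▓████▒▒░░▒▒░░░░██▒▒██▓▓░░░░██
██▒▒░░▓▓  ▓▓██▒▒██▓▓▒▒▒▒██  ▒▒▓▓
██▒▒░░▓▓  ▓▓██▒▒██▓▓▒▒▒▒██  ▒▒▓▓
████    ██▒▒██▒▒▒▒████▓▓████░░  
████    ██▒▒██▒▒▒▒████▓▓████░░  
░░░░▒▒░░▓▓    ▒▒  ██░░░░▒▒▓▓▒▒▒▒
░░░░▒▒░░▓▓    ▒▒  ██░░░░▒▒▓▓▒▒▒▒
  ▒▒░░▓▓  ░░░░░░▒▒▓▓  ▒▒    ██░░
  ▒▒░░▓▓  ░░░░░░▒▒▓▓  ▒▒    ██░░
██▓▓▓▓██▓▓░░▓▓░░  ██    ▓▓░░░░▓▓
██▓▓▓▓██▓▓░░▓▓░░  ██    ▓▓░░░░▓▓
██    ██░░▒▒██  ▒▒██▓▓▒▒████▒▒▒▒
██    ██░░▒▒██  ▒▒██▓▓▒▒████▒▒▒▒
                                
                                
                                
                                
                                
                                
                                
                                
                                


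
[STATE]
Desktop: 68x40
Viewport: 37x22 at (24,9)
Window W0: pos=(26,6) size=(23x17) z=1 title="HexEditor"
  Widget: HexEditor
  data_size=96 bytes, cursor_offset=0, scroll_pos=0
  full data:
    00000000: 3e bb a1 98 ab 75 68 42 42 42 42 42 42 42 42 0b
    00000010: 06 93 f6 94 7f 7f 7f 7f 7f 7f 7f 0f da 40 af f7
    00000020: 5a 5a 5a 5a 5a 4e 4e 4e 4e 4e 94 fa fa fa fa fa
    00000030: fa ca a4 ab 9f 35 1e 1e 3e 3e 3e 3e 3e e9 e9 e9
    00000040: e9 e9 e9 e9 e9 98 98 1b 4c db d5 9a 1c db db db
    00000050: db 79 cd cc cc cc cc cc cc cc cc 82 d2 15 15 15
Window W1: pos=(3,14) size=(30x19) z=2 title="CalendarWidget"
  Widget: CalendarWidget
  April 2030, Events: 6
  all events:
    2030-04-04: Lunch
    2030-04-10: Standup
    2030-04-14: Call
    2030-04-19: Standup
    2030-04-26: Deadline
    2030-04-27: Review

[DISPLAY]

  ┃00000000  3E bb a1 98┃            
  ┃00000010  06 93 f6 94┃            
  ┃00000020  5a 5a 5a 5a┃            
  ┃00000030  fa ca a4 ab┃            
  ┃00000040  e9 e9 e9 e9┃            
━━━━━━━━┓50  db 79 cd cc┃            
        ┃               ┃            
────────┨               ┃            
        ┃               ┃            
        ┃               ┃            
7       ┃               ┃            
4*      ┃               ┃            
1       ┃               ┃            
28      ┃━━━━━━━━━━━━━━━┛            
        ┃                            
        ┃                            
        ┃                            
        ┃                            
        ┃                            
        ┃                            
        ┃                            
        ┃                            


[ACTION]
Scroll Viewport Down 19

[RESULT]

        ┃               ┃            
7       ┃               ┃            
4*      ┃               ┃            
1       ┃               ┃            
28      ┃━━━━━━━━━━━━━━━┛            
        ┃                            
        ┃                            
        ┃                            
        ┃                            
        ┃                            
        ┃                            
        ┃                            
        ┃                            
        ┃                            
━━━━━━━━┛                            
                                     
                                     
                                     
                                     
                                     
                                     
                                     


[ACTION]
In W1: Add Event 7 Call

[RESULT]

        ┃               ┃            
7*      ┃               ┃            
4*      ┃               ┃            
1       ┃               ┃            
28      ┃━━━━━━━━━━━━━━━┛            
        ┃                            
        ┃                            
        ┃                            
        ┃                            
        ┃                            
        ┃                            
        ┃                            
        ┃                            
        ┃                            
━━━━━━━━┛                            
                                     
                                     
                                     
                                     
                                     
                                     
                                     


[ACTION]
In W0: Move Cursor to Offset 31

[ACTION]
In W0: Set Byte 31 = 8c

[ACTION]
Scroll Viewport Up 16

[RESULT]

                                     
                                     
                                     
                                     
  ┏━━━━━━━━━━━━━━━━━━━━━┓            
  ┃ HexEditor           ┃            
  ┠─────────────────────┨            
  ┃00000000  3e bb a1 98┃            
  ┃00000010  06 93 f6 94┃            
  ┃00000020  5a 5a 5a 5a┃            
  ┃00000030  fa ca a4 ab┃            
  ┃00000040  e9 e9 e9 e9┃            
━━━━━━━━┓50  db 79 cd cc┃            
        ┃               ┃            
────────┨               ┃            
        ┃               ┃            
        ┃               ┃            
7*      ┃               ┃            
4*      ┃               ┃            
1       ┃               ┃            
28      ┃━━━━━━━━━━━━━━━┛            
        ┃                            


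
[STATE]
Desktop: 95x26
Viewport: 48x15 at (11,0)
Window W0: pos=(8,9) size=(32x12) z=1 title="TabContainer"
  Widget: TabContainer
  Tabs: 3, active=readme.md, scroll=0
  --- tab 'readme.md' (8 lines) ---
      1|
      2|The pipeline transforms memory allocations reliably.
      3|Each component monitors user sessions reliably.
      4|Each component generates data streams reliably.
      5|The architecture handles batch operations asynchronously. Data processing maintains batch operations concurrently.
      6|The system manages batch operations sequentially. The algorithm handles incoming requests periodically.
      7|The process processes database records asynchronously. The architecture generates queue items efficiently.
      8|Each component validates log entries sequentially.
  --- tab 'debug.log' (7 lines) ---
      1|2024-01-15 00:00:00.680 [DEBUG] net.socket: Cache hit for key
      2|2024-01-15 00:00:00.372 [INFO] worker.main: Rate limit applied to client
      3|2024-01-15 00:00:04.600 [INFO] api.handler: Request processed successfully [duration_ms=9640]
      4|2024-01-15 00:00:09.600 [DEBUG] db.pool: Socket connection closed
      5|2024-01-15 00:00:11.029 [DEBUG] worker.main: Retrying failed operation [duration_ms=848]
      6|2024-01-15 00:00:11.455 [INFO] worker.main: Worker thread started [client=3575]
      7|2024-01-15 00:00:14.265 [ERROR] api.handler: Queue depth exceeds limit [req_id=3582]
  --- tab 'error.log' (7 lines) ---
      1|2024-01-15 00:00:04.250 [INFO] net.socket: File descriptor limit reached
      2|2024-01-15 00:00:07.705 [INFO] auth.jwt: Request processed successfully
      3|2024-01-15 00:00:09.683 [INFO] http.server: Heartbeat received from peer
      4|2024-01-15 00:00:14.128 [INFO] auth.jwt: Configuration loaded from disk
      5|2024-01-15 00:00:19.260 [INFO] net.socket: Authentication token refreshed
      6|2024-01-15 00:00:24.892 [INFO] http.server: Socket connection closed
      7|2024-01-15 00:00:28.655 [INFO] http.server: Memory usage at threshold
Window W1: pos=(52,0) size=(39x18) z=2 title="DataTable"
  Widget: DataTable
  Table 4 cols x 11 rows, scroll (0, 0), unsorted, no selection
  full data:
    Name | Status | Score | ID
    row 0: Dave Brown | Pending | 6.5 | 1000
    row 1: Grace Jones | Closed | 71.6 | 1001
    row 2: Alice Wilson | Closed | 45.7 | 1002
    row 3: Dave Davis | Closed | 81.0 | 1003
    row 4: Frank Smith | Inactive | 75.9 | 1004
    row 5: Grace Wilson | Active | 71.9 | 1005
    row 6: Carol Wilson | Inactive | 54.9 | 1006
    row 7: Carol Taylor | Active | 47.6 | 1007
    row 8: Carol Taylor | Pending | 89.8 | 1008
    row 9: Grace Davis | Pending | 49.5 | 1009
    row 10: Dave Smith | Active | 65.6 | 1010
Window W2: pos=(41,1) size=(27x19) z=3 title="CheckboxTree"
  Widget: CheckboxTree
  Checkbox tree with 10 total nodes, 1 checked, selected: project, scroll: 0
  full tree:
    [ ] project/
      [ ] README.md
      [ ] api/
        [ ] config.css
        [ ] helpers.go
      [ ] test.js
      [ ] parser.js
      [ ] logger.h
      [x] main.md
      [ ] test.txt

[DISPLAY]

                                         ┏━━━━━━
                              ┏━━━━━━━━━━━━━━━━━
                              ┃ CheckboxTree    
                              ┠─────────────────
                              ┃>[-] project/    
                              ┃   [ ] README.md 
                              ┃   [ ] api/      
                              ┃     [ ] config.c
                              ┃     [ ] helpers.
━━━━━━━━━━━━━━━━━━━━━━━━━━━━┓ ┃   [ ] test.js   
abContainer                 ┃ ┃   [ ] parser.js 
────────────────────────────┨ ┃   [ ] logger.h  
eadme.md]│ debug.log │ error┃ ┃   [x] main.md   
────────────────────────────┃ ┃   [ ] test.txt  
                            ┃ ┃                 


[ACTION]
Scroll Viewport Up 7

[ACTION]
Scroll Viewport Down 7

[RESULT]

                              ┃     [ ] config.c
                              ┃     [ ] helpers.
━━━━━━━━━━━━━━━━━━━━━━━━━━━━┓ ┃   [ ] test.js   
abContainer                 ┃ ┃   [ ] parser.js 
────────────────────────────┨ ┃   [ ] logger.h  
eadme.md]│ debug.log │ error┃ ┃   [x] main.md   
────────────────────────────┃ ┃   [ ] test.txt  
                            ┃ ┃                 
e pipeline transforms memory┃ ┃                 
ch component monitors user s┃ ┃                 
ch component generates data ┃ ┃                 
e architecture handles batch┃ ┃                 
e system manages batch opera┃ ┗━━━━━━━━━━━━━━━━━
━━━━━━━━━━━━━━━━━━━━━━━━━━━━┛                   
                                                


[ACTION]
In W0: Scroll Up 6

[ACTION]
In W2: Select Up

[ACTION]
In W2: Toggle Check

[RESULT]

                              ┃     [x] config.c
                              ┃     [x] helpers.
━━━━━━━━━━━━━━━━━━━━━━━━━━━━┓ ┃   [x] test.js   
abContainer                 ┃ ┃   [x] parser.js 
────────────────────────────┨ ┃   [x] logger.h  
eadme.md]│ debug.log │ error┃ ┃   [x] main.md   
────────────────────────────┃ ┃   [x] test.txt  
                            ┃ ┃                 
e pipeline transforms memory┃ ┃                 
ch component monitors user s┃ ┃                 
ch component generates data ┃ ┃                 
e architecture handles batch┃ ┃                 
e system manages batch opera┃ ┗━━━━━━━━━━━━━━━━━
━━━━━━━━━━━━━━━━━━━━━━━━━━━━┛                   
                                                


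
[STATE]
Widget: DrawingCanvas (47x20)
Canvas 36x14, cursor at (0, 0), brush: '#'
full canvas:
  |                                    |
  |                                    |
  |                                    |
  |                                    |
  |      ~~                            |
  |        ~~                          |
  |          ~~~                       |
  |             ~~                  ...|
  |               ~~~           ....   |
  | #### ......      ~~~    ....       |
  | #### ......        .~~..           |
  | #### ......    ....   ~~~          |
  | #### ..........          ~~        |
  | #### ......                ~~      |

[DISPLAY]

+                                              
                                               
                                               
                                               
      ~~                                       
        ~~                                     
          ~~~                                  
             ~~                  ...           
               ~~~           ....              
 #### ......      ~~~    ....                  
 #### ......        .~~..                      
 #### ......    ....   ~~~                     
 #### ..........          ~~                   
 #### ......                ~~                 
                                               
                                               
                                               
                                               
                                               
                                               


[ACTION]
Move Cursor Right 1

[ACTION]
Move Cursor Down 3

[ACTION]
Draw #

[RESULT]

                                               
                                               
                                               
 #                                             
      ~~                                       
        ~~                                     
          ~~~                                  
             ~~                  ...           
               ~~~           ....              
 #### ......      ~~~    ....                  
 #### ......        .~~..                      
 #### ......    ....   ~~~                     
 #### ..........          ~~                   
 #### ......                ~~                 
                                               
                                               
                                               
                                               
                                               
                                               


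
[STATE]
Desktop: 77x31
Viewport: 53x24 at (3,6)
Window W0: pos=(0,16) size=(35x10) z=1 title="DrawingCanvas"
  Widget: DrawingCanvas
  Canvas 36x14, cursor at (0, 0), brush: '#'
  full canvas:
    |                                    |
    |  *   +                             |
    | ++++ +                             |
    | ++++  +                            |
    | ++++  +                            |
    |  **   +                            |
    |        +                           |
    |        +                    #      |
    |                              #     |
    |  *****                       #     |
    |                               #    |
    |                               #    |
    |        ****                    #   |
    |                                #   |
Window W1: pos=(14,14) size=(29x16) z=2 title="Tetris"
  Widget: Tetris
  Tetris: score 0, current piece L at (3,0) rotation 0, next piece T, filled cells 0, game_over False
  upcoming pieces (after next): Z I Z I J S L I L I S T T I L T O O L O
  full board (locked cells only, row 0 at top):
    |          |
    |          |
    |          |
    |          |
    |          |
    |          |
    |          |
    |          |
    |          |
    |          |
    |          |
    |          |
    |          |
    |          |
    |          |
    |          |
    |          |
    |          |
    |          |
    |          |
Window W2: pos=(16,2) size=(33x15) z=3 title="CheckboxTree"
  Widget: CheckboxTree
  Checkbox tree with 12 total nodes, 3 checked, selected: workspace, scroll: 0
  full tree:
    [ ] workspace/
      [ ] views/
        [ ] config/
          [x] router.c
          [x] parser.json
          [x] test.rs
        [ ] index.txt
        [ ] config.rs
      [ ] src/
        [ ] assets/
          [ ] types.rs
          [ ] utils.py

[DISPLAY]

             ┃   [-] views/                  ┃       
             ┃     [x] config/               ┃       
             ┃       [x] router.c            ┃       
             ┃       [x] parser.json         ┃       
             ┃       [x] test.rs             ┃       
             ┃     [ ] index.txt             ┃       
             ┃     [ ] config.rs             ┃       
             ┃   [ ] src/                    ┃       
           ┏━┃     [ ] assets/               ┃       
           ┃ ┃       [ ] types.rs            ┃       
━━━━━━━━━━━┠─┗━━━━━━━━━━━━━━━━━━━━━━━━━━━━━━━┛       
rawingCanva┃          │Next:           ┃             
───────────┃          │ ▒              ┃             
           ┃          │▒▒▒             ┃             
*   +      ┃          │                ┃             
+++ +      ┃          │                ┃             
+++  +     ┃          │                ┃             
+++  +     ┃          │Score:          ┃             
**   +     ┃          │0               ┃             
━━━━━━━━━━━┃          │                ┃             
           ┃          │                ┃             
           ┃          │                ┃             
           ┃          │                ┃             
           ┗━━━━━━━━━━━━━━━━━━━━━━━━━━━┛             


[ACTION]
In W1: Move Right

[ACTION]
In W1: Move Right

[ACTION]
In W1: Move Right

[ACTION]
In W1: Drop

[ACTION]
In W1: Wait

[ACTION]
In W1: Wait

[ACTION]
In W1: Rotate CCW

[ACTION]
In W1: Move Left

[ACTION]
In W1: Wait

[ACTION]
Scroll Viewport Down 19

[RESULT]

             ┃     [x] config/               ┃       
             ┃       [x] router.c            ┃       
             ┃       [x] parser.json         ┃       
             ┃       [x] test.rs             ┃       
             ┃     [ ] index.txt             ┃       
             ┃     [ ] config.rs             ┃       
             ┃   [ ] src/                    ┃       
           ┏━┃     [ ] assets/               ┃       
           ┃ ┃       [ ] types.rs            ┃       
━━━━━━━━━━━┠─┗━━━━━━━━━━━━━━━━━━━━━━━━━━━━━━━┛       
rawingCanva┃          │Next:           ┃             
───────────┃          │ ▒              ┃             
           ┃          │▒▒▒             ┃             
*   +      ┃          │                ┃             
+++ +      ┃          │                ┃             
+++  +     ┃          │                ┃             
+++  +     ┃          │Score:          ┃             
**   +     ┃          │0               ┃             
━━━━━━━━━━━┃          │                ┃             
           ┃          │                ┃             
           ┃          │                ┃             
           ┃          │                ┃             
           ┗━━━━━━━━━━━━━━━━━━━━━━━━━━━┛             
                                                     


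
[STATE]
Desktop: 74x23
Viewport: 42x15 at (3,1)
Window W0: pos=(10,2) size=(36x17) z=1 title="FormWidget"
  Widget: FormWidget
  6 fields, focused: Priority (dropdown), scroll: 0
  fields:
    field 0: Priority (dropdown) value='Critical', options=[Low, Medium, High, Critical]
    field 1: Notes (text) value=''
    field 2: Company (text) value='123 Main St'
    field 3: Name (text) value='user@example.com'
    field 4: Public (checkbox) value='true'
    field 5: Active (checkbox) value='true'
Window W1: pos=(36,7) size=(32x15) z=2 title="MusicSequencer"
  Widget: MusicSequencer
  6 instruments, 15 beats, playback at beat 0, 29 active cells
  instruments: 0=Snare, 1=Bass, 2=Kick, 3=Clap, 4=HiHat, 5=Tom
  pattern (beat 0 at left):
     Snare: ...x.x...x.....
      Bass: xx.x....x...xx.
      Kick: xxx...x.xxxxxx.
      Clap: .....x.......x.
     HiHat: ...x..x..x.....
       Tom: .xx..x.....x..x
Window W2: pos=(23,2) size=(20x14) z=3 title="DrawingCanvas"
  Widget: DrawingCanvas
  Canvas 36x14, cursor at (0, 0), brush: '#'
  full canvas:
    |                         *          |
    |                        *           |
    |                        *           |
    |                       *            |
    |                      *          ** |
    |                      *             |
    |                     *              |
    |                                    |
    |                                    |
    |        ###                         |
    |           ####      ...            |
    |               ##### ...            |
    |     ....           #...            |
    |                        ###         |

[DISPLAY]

                                          
       ┏━━━━━━━━━━━━┏━━━━━━━━━━━━━━━━━━┓━━
       ┃ FormWidget ┃ DrawingCanvas    ┃  
       ┠────────────┠──────────────────┨──
       ┃> Priority: ┃+                 ┃▼]
       ┃  Notes:    ┃                  ┃ ]
       ┃  Company:  ┃                  ┃━━
       ┃  Name:     ┃                  ┃Se
       ┃  Public:   ┃                  ┃──
       ┃  Active:   ┃                  ┃▼1
       ┃            ┃                  ┃··
       ┃            ┃                  ┃██
       ┃            ┃                  ┃██
       ┃            ┃        ###       ┃··
       ┃            ┗━━━━━━━━━━━━━━━━━━┛··


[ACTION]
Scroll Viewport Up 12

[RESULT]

                                          
                                          
       ┏━━━━━━━━━━━━┏━━━━━━━━━━━━━━━━━━┓━━
       ┃ FormWidget ┃ DrawingCanvas    ┃  
       ┠────────────┠──────────────────┨──
       ┃> Priority: ┃+                 ┃▼]
       ┃  Notes:    ┃                  ┃ ]
       ┃  Company:  ┃                  ┃━━
       ┃  Name:     ┃                  ┃Se
       ┃  Public:   ┃                  ┃──
       ┃  Active:   ┃                  ┃▼1
       ┃            ┃                  ┃··
       ┃            ┃                  ┃██
       ┃            ┃                  ┃██
       ┃            ┃        ###       ┃··


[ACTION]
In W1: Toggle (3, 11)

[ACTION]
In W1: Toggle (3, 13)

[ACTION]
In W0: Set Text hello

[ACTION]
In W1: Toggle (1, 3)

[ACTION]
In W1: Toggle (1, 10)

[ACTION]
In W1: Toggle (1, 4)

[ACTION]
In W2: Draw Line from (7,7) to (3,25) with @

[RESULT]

                                          
                                          
       ┏━━━━━━━━━━━━┏━━━━━━━━━━━━━━━━━━┓━━
       ┃ FormWidget ┃ DrawingCanvas    ┃  
       ┠────────────┠──────────────────┨──
       ┃> Priority: ┃+                 ┃▼]
       ┃  Notes:    ┃                  ┃ ]
       ┃  Company:  ┃                  ┃━━
       ┃  Name:     ┃                  ┃Se
       ┃  Public:   ┃                  ┃──
       ┃  Active:   ┃              @@@@┃▼1
       ┃            ┃          @@@@    ┃··
       ┃            ┃       @@@        ┃██
       ┃            ┃                  ┃██
       ┃            ┃        ###       ┃··


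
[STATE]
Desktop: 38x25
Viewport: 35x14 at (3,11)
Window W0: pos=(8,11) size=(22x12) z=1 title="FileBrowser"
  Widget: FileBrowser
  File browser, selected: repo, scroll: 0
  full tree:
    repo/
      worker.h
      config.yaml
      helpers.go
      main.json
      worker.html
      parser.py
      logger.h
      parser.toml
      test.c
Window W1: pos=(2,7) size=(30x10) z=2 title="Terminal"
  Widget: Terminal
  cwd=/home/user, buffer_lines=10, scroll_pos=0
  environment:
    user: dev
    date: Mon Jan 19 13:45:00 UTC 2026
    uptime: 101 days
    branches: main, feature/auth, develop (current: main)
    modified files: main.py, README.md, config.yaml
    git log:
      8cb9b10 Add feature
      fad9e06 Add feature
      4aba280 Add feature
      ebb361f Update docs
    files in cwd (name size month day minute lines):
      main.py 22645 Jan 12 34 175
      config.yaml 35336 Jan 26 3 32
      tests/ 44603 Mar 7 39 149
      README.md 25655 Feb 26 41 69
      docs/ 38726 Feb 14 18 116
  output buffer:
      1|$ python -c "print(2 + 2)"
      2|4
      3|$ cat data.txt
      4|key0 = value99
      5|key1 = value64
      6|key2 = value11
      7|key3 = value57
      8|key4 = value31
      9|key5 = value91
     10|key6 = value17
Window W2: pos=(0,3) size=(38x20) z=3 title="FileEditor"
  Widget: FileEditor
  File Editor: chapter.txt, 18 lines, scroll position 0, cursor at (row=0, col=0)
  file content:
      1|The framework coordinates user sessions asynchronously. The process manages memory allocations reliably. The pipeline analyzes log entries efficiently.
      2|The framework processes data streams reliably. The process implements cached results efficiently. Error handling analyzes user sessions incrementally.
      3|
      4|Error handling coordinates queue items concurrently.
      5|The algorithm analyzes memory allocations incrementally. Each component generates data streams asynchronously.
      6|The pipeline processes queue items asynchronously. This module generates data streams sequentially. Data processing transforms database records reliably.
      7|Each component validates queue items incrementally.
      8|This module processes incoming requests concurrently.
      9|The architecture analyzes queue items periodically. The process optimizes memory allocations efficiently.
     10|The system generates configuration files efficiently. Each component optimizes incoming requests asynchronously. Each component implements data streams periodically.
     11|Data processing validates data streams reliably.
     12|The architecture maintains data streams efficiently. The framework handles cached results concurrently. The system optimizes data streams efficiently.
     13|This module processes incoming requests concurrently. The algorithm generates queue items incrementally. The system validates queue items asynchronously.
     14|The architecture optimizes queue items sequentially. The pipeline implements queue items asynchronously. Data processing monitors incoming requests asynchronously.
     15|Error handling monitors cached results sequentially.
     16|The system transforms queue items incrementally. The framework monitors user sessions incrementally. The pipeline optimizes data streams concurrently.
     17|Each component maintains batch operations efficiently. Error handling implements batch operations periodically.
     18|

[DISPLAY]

e pipeline processes queue items ░┃
ch component validates queue item░┃
is module processes incoming requ░┃
e architecture analyzes queue ite░┃
e system generates configuration ░┃
ta processing validates data stre░┃
e architecture maintains data str░┃
is module processes incoming requ░┃
e architecture optimizes queue it░┃
ror handling monitors cached resu░┃
e system transforms queue items i▼┃
━━━━━━━━━━━━━━━━━━━━━━━━━━━━━━━━━━┛
                                   
                                   


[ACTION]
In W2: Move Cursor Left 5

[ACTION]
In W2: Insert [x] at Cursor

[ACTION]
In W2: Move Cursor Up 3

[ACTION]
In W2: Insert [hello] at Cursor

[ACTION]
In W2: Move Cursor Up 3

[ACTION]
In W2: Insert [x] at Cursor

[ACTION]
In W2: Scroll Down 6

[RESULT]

is module processes incoming requ░┃
e architecture analyzes queue ite░┃
e system generates configuration ░┃
ta processing validates data stre░┃
e architecture maintains data str░┃
is module processes incoming requ░┃
e architecture optimizes queue it░┃
ror handling monitors cached resu░┃
e system transforms queue items i░┃
ch component maintains batch oper█┃
                                 ▼┃
━━━━━━━━━━━━━━━━━━━━━━━━━━━━━━━━━━┛
                                   
                                   
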